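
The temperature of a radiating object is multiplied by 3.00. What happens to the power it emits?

P ∝ T⁴, so the power scales as (3.00)⁴ = 81.0.

factor ≈ 81.0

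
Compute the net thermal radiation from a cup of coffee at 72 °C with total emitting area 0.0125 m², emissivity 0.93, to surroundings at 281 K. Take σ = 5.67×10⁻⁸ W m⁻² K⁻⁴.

Convert: 72 °C = 345 K.
Q = εσA(T⁴ − T_s⁴). T⁴ − T_s⁴ = (345)⁴ − (281)⁴ = 1.42×10^10 − 6.23×10^9 = 7.93×10^9 K⁴.
Q = 0.93 × 5.67×10⁻⁸ × 0.0125 × 7.93×10^9 = 5.23 W.

Q ≈ 5.23 W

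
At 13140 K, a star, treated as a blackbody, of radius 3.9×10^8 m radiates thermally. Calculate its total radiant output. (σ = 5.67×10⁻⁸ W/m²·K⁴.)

A = 4πr² = 4π × (3.9×10^8)² = 1.91×10^18 m².
P = σAT⁴ = 5.67×10⁻⁸ × 1.91×10^18 × (13140)⁴ = 5.67×10⁻⁸ × 1.91×10^18 × 2.98×10^16.
P = 3.23×10^27 W.

P ≈ 3.23×10^27 W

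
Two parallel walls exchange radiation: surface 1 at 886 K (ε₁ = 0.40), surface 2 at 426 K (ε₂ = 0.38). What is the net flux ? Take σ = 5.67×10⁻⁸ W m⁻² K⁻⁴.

For two large parallel gray plates, q = σ(T₁⁴ − T₂⁴) / (1/ε₁ + 1/ε₂ − 1).
1/ε₁ + 1/ε₂ − 1 = 1/0.40 + 1/0.38 − 1 = 4.132.
T₁⁴ − T₂⁴ = 6.16×10^11 − 3.29×10^10 = 5.83×10^11 K⁴.
q = 5.67×10⁻⁸ × 5.83×10^11 / 4.132 = 8000 W/m².

q ≈ 8000 W/m²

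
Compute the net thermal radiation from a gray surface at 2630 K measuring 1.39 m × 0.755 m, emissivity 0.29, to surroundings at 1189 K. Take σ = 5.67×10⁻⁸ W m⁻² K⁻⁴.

A = 1.39 × 0.755 = 1.05 m².
Q = εσA(T⁴ − T_s⁴). T⁴ − T_s⁴ = (2630)⁴ − (1189)⁴ = 4.78×10^13 − 2.00×10^12 = 4.58×10^13 K⁴.
Q = 0.29 × 5.67×10⁻⁸ × 1.05 × 4.58×10^13 = 7.91×10^5 W.

Q ≈ 7.91×10^5 W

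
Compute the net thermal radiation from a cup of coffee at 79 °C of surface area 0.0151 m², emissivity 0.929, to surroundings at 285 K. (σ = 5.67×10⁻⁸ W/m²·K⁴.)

Convert: 79 °C = 352 K.
Q = εσA(T⁴ − T_s⁴). T⁴ − T_s⁴ = (352)⁴ − (285)⁴ = 1.54×10^10 − 6.60×10^9 = 8.75×10^9 K⁴.
Q = 0.929 × 5.67×10⁻⁸ × 0.0151 × 8.75×10^9 = 6.96 W.

Q ≈ 6.96 W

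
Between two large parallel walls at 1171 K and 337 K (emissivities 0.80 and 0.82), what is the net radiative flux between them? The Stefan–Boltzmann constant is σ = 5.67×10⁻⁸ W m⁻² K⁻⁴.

For two large parallel gray plates, q = σ(T₁⁴ − T₂⁴) / (1/ε₁ + 1/ε₂ − 1).
1/ε₁ + 1/ε₂ − 1 = 1/0.80 + 1/0.82 − 1 = 1.470.
T₁⁴ − T₂⁴ = 1.88×10^12 − 1.29×10^10 = 1.87×10^12 K⁴.
q = 5.67×10⁻⁸ × 1.87×10^12 / 1.470 = 72100 W/m².

q ≈ 72100 W/m²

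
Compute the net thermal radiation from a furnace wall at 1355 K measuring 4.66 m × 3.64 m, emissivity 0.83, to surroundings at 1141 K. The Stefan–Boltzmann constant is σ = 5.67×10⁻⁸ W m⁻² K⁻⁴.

A = 4.66 × 3.64 = 17.0 m².
Q = εσA(T⁴ − T_s⁴). T⁴ − T_s⁴ = (1355)⁴ − (1141)⁴ = 3.37×10^12 − 1.69×10^12 = 1.68×10^12 K⁴.
Q = 0.83 × 5.67×10⁻⁸ × 17.0 × 1.68×10^12 = 1.34×10^6 W.

Q ≈ 1.34×10^6 W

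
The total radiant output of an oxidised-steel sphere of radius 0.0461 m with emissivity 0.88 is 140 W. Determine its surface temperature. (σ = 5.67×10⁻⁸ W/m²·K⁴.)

T ≈ 569 K

A = 4πr² = 4π × (0.0461)² = 0.0267 m².
From P = εσAT⁴, T = (P / εσA)^(1/4) = (140 / (0.88 × 5.67×10⁻⁸ × 0.0267))^(1/4).
T = (1.05×10^11)^(1/4) = 569 K.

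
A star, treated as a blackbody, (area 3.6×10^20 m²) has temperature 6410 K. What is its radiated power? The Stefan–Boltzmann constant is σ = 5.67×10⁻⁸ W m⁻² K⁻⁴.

P = σAT⁴ = 5.67×10⁻⁸ × 3.60×10^20 × (6410)⁴ = 5.67×10⁻⁸ × 3.60×10^20 × 1.69×10^15.
P = 3.45×10^28 W.

P ≈ 3.45×10^28 W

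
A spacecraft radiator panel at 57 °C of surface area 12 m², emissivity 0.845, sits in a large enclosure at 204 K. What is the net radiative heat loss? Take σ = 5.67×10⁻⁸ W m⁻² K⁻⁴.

Convert: 57 °C = 330 K.
Q = εσA(T⁴ − T_s⁴). T⁴ − T_s⁴ = (330)⁴ − (204)⁴ = 1.19×10^10 − 1.73×10^9 = 1.01×10^10 K⁴.
Q = 0.845 × 5.67×10⁻⁸ × 12.0 × 1.01×10^10 = 5820 W.

Q ≈ 5820 W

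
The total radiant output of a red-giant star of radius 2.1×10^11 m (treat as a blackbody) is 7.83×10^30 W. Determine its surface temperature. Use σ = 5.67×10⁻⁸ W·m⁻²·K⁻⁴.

A = 4πr² = 4π × (2.1×10^11)² = 5.54×10^23 m².
From P = σAT⁴, T = (P / σA)^(1/4) = (7.83×10^30 / (5.67×10⁻⁸ × 5.54×10^23))^(1/4).
T = (2.49×10^14)^(1/4) = 3970 K.

T ≈ 3970 K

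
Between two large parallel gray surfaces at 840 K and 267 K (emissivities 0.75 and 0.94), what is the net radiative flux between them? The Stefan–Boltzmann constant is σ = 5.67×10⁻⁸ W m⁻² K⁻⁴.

For two large parallel gray plates, q = σ(T₁⁴ − T₂⁴) / (1/ε₁ + 1/ε₂ − 1).
1/ε₁ + 1/ε₂ − 1 = 1/0.75 + 1/0.94 − 1 = 1.397.
T₁⁴ − T₂⁴ = 4.98×10^11 − 5.08×10^9 = 4.93×10^11 K⁴.
q = 5.67×10⁻⁸ × 4.93×10^11 / 1.397 = 20000 W/m².

q ≈ 20000 W/m²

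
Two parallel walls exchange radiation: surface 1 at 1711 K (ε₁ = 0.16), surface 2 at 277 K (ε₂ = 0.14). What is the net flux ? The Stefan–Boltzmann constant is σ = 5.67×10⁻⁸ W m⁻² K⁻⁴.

q ≈ 39200 W/m²

For two large parallel gray plates, q = σ(T₁⁴ − T₂⁴) / (1/ε₁ + 1/ε₂ − 1).
1/ε₁ + 1/ε₂ − 1 = 1/0.16 + 1/0.14 − 1 = 12.39.
T₁⁴ − T₂⁴ = 8.57×10^12 − 5.89×10^9 = 8.56×10^12 K⁴.
q = 5.67×10⁻⁸ × 8.56×10^12 / 12.39 = 39200 W/m².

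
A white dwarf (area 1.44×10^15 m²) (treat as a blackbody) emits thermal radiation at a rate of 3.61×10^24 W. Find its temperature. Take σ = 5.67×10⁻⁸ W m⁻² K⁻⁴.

T ≈ 14500 K

From P = σAT⁴, T = (P / σA)^(1/4) = (3.61×10^24 / (5.67×10⁻⁸ × 1.44×10^15))^(1/4).
T = (4.42×10^16)^(1/4) = 14500 K.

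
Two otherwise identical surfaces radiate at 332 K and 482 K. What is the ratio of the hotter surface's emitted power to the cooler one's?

P ∝ T⁴, so the ratio is (482/332)⁴ = (1.452)⁴ = 4.44.

ratio ≈ 4.44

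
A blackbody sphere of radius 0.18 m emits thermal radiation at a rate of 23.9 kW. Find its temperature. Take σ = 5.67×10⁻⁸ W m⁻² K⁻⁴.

T ≈ 1010 K

A = 4πr² = 4π × (0.18)² = 0.407 m².
From P = σAT⁴, T = (P / σA)^(1/4) = (23900 / (5.67×10⁻⁸ × 0.407))^(1/4).
T = (1.04×10^12)^(1/4) = 1010 K.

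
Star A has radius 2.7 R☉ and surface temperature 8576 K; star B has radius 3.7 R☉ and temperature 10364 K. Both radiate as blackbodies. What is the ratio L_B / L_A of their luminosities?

L = 4πR²σT⁴ ∝ R²T⁴, so L_B/L_A = (3.7/2.7)² × (10364/8576)⁴ = 1.88 × 2.13 = 4.01.

L_B/L_A ≈ 4.01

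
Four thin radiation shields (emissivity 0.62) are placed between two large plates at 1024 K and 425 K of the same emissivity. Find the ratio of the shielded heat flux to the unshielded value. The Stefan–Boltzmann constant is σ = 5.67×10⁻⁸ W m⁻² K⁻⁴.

ratio ≈ 0.200

With N identical shields there are N+1 = 5 gaps in series, each with the same radiative resistance, so the flux falls to 1/(N+1) of its unshielded value.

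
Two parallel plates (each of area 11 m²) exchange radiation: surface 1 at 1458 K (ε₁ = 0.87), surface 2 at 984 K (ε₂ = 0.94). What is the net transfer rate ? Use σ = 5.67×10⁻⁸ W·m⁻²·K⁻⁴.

Q ≈ 1.84×10^6 W

For two large parallel gray plates, q = σ(T₁⁴ − T₂⁴) / (1/ε₁ + 1/ε₂ − 1).
1/ε₁ + 1/ε₂ − 1 = 1/0.87 + 1/0.94 − 1 = 1.213.
T₁⁴ − T₂⁴ = 4.52×10^12 − 9.38×10^11 = 3.58×10^12 K⁴.
q = 5.67×10⁻⁸ × 3.58×10^12 / 1.213 = 1.67×10^5 W/m².
Q = q·A = 1.67×10^5 × 11 = 1.84×10^6 W.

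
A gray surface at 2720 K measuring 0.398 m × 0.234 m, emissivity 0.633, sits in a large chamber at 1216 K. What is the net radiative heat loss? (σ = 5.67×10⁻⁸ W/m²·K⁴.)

A = 0.398 × 0.234 = 0.0931 m².
Q = εσA(T⁴ − T_s⁴). T⁴ − T_s⁴ = (2720)⁴ − (1216)⁴ = 5.47×10^13 − 2.19×10^12 = 5.25×10^13 K⁴.
Q = 0.633 × 5.67×10⁻⁸ × 0.0931 × 5.25×10^13 = 1.76×10^5 W.

Q ≈ 1.76×10^5 W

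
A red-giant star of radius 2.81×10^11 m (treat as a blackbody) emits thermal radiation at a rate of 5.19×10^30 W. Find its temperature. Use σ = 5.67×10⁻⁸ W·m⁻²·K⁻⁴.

A = 4πr² = 4π × (2.81×10^11)² = 9.92×10^23 m².
From P = σAT⁴, T = (P / σA)^(1/4) = (5.19×10^30 / (5.67×10⁻⁸ × 9.92×10^23))^(1/4).
T = (9.22×10^13)^(1/4) = 3100 K.

T ≈ 3100 K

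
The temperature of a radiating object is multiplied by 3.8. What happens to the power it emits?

factor ≈ 209

P ∝ T⁴, so the power scales as (3.8)⁴ = 209.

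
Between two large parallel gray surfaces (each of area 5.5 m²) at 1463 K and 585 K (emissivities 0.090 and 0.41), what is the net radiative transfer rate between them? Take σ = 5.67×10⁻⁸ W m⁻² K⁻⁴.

For two large parallel gray plates, q = σ(T₁⁴ − T₂⁴) / (1/ε₁ + 1/ε₂ − 1).
1/ε₁ + 1/ε₂ − 1 = 1/0.090 + 1/0.41 − 1 = 12.55.
T₁⁴ − T₂⁴ = 4.58×10^12 − 1.17×10^11 = 4.46×10^12 K⁴.
q = 5.67×10⁻⁸ × 4.46×10^12 / 12.55 = 20200 W/m².
Q = q·A = 20200 × 5.5 = 1.11×10^5 W.

Q ≈ 1.11×10^5 W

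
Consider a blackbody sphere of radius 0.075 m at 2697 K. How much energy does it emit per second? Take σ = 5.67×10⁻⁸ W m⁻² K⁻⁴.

P ≈ 2.12×10^5 W

A = 4πr² = 4π × (0.075)² = 0.0707 m².
P = σAT⁴ = 5.67×10⁻⁸ × 0.0707 × (2697)⁴ = 5.67×10⁻⁸ × 0.0707 × 5.29×10^13.
P = 2.12×10^5 W.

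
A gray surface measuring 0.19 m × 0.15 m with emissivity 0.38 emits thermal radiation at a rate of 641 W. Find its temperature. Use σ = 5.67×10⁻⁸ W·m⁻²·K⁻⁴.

A = 0.19 × 0.15 = 0.0285 m².
From P = εσAT⁴, T = (P / εσA)^(1/4) = (641 / (0.38 × 5.67×10⁻⁸ × 0.0285))^(1/4).
T = (1.04×10^12)^(1/4) = 1010 K.

T ≈ 1010 K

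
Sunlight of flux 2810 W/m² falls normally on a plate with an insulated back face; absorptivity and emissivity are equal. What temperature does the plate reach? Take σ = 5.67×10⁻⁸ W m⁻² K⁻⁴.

T ≈ 472 K

Absorbed flux αS = emitted flux εσT⁴ (one radiating face); with α = ε, T = (S/σ)^(1/4).
T = (2810 / 5.67×10⁻⁸)^(1/4) = (4.96×10^10)^(1/4).
T = 472 K.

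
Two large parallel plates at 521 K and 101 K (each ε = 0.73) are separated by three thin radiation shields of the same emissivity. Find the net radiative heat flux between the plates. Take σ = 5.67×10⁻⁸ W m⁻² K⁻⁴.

Each of the 4 gaps contributes resistance (2/ε − 1) = 2/0.73 − 1 = 1.740; total = 6.959.
q = σ(T₁⁴ − T₂⁴) / 6.959 = 5.67×10⁻⁸ × 7.36×10^10 / 6.959 = 599 W/m².

q ≈ 599 W/m²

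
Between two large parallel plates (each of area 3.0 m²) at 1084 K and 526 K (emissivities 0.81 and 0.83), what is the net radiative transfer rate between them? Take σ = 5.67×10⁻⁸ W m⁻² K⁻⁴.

For two large parallel gray plates, q = σ(T₁⁴ − T₂⁴) / (1/ε₁ + 1/ε₂ − 1).
1/ε₁ + 1/ε₂ − 1 = 1/0.81 + 1/0.83 − 1 = 1.439.
T₁⁴ − T₂⁴ = 1.38×10^12 − 7.65×10^10 = 1.30×10^12 K⁴.
q = 5.67×10⁻⁸ × 1.30×10^12 / 1.439 = 51400 W/m².
Q = q·A = 51400 × 3.0 = 1.54×10^5 W.

Q ≈ 1.54×10^5 W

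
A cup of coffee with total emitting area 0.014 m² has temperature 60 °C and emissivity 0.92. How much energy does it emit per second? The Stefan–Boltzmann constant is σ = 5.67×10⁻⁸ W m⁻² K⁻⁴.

60 °C = 333 K.
P = εσAT⁴ = 0.92 × 5.67×10⁻⁸ × 0.0140 × (333)⁴ = 0.92 × 5.67×10⁻⁸ × 0.0140 × 1.23×10^10.
P = 8.98 W.

P ≈ 8.98 W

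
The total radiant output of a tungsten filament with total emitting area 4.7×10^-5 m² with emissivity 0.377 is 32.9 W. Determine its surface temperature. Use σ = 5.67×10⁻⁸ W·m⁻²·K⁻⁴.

From P = εσAT⁴, T = (P / εσA)^(1/4) = (32.9 / (0.377 × 5.67×10⁻⁸ × 4.70×10^-5))^(1/4).
T = (3.27×10^13)^(1/4) = 2390 K.

T ≈ 2390 K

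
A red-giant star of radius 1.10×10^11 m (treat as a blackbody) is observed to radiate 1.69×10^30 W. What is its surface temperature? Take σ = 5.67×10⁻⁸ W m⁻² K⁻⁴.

A = 4πr² = 4π × (1.10×10^11)² = 1.52×10^23 m².
From P = σAT⁴, T = (P / σA)^(1/4) = (1.69×10^30 / (5.67×10⁻⁸ × 1.52×10^23))^(1/4).
T = (1.96×10^14)^(1/4) = 3740 K.

T ≈ 3740 K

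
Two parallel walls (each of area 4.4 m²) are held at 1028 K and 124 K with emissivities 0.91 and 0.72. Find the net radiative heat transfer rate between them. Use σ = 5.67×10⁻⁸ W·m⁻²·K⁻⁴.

Q ≈ 1.87×10^5 W

For two large parallel gray plates, q = σ(T₁⁴ − T₂⁴) / (1/ε₁ + 1/ε₂ − 1).
1/ε₁ + 1/ε₂ − 1 = 1/0.91 + 1/0.72 − 1 = 1.488.
T₁⁴ − T₂⁴ = 1.12×10^12 − 2.36×10^8 = 1.12×10^12 K⁴.
q = 5.67×10⁻⁸ × 1.12×10^12 / 1.488 = 42600 W/m².
Q = q·A = 42600 × 4.4 = 1.87×10^5 W.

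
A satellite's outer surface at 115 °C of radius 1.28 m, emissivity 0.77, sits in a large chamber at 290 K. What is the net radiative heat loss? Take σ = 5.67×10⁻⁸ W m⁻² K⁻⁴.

A = 4πr² = 4π × (1.28)² = 20.6 m².
Convert: 115 °C = 388 K.
Q = εσA(T⁴ − T_s⁴). T⁴ − T_s⁴ = (388)⁴ − (290)⁴ = 2.27×10^10 − 7.07×10^9 = 1.56×10^10 K⁴.
Q = 0.77 × 5.67×10⁻⁸ × 20.6 × 1.56×10^10 = 14000 W.

Q ≈ 14000 W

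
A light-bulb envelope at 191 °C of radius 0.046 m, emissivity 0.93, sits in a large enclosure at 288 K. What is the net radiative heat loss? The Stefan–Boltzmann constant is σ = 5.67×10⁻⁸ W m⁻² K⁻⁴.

Q ≈ 55.3 W

A = 4πr² = 4π × (0.046)² = 0.0266 m².
Convert: 191 °C = 464 K.
Q = εσA(T⁴ − T_s⁴). T⁴ − T_s⁴ = (464)⁴ − (288)⁴ = 4.64×10^10 − 6.88×10^9 = 3.95×10^10 K⁴.
Q = 0.93 × 5.67×10⁻⁸ × 0.0266 × 3.95×10^10 = 55.3 W.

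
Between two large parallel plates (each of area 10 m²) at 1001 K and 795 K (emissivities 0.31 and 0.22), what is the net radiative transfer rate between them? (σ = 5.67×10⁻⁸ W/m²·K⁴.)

Q ≈ 50600 W

For two large parallel gray plates, q = σ(T₁⁴ − T₂⁴) / (1/ε₁ + 1/ε₂ − 1).
1/ε₁ + 1/ε₂ − 1 = 1/0.31 + 1/0.22 − 1 = 6.771.
T₁⁴ − T₂⁴ = 1.00×10^12 − 3.99×10^11 = 6.05×10^11 K⁴.
q = 5.67×10⁻⁸ × 6.05×10^11 / 6.771 = 5060 W/m².
Q = q·A = 5060 × 10 = 50600 W.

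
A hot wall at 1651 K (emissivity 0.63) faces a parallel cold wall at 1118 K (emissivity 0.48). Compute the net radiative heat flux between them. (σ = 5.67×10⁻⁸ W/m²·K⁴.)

q ≈ 1.25×10^5 W/m²

For two large parallel gray plates, q = σ(T₁⁴ − T₂⁴) / (1/ε₁ + 1/ε₂ − 1).
1/ε₁ + 1/ε₂ − 1 = 1/0.63 + 1/0.48 − 1 = 2.671.
T₁⁴ − T₂⁴ = 7.43×10^12 − 1.56×10^12 = 5.87×10^12 K⁴.
q = 5.67×10⁻⁸ × 5.87×10^12 / 2.671 = 1.25×10^5 W/m².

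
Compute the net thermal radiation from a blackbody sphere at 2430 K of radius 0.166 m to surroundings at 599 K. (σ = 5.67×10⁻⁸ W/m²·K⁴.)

Q ≈ 6.82×10^5 W

A = 4πr² = 4π × (0.166)² = 0.346 m².
Q = σA(T⁴ − T_s⁴). T⁴ − T_s⁴ = (2430)⁴ − (599)⁴ = 3.49×10^13 − 1.29×10^11 = 3.47×10^13 K⁴.
Q = 5.67×10⁻⁸ × 0.346 × 3.47×10^13 = 6.82×10^5 W.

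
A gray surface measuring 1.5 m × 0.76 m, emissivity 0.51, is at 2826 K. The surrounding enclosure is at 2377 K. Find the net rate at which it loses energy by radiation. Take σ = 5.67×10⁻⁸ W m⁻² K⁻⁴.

Q ≈ 1.05×10^6 W

A = 1.5 × 0.76 = 1.14 m².
Q = εσA(T⁴ − T_s⁴). T⁴ − T_s⁴ = (2826)⁴ − (2377)⁴ = 6.38×10^13 − 3.19×10^13 = 3.19×10^13 K⁴.
Q = 0.51 × 5.67×10⁻⁸ × 1.14 × 3.19×10^13 = 1.05×10^6 W.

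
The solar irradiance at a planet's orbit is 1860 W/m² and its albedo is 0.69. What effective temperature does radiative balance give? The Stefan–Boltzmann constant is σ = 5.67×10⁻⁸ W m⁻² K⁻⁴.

T ≈ 225 K

Power absorbed = (1−a)S·πR²; power emitted = 4πR²σT⁴. Equating and cancelling πR²:
T = ((1−a)S / 4σ)^(1/4) = (577 / (4 × 5.67×10⁻⁸))^(1/4) = (2.54×10^9)^(1/4).
T = 225 K.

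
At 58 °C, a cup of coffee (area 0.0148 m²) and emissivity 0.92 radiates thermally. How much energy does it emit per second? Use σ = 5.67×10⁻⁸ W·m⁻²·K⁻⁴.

P ≈ 9.27 W

58 °C = 331 K.
P = εσAT⁴ = 0.92 × 5.67×10⁻⁸ × 0.0148 × (331)⁴ = 0.92 × 5.67×10⁻⁸ × 0.0148 × 1.20×10^10.
P = 9.27 W.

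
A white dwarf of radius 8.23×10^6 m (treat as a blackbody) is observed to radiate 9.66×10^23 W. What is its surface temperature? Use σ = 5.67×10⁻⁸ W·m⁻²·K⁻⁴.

A = 4πr² = 4π × (8.23×10^6)² = 8.51×10^14 m².
From P = σAT⁴, T = (P / σA)^(1/4) = (9.66×10^23 / (5.67×10⁻⁸ × 8.51×10^14))^(1/4).
T = (2.00×10^16)^(1/4) = 11900 K.

T ≈ 11900 K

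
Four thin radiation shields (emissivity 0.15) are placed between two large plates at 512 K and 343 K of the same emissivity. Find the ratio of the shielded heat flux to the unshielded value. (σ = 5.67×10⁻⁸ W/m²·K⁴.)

ratio ≈ 0.200

With N identical shields there are N+1 = 5 gaps in series, each with the same radiative resistance, so the flux falls to 1/(N+1) of its unshielded value.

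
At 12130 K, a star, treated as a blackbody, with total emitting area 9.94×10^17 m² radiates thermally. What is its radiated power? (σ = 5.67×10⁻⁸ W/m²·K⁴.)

P ≈ 1.22×10^27 W

P = σAT⁴ = 5.67×10⁻⁸ × 9.94×10^17 × (12130)⁴ = 5.67×10⁻⁸ × 9.94×10^17 × 2.16×10^16.
P = 1.22×10^27 W.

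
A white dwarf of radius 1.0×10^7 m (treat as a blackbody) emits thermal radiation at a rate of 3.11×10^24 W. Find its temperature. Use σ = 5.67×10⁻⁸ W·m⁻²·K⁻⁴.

A = 4πr² = 4π × (1.0×10^7)² = 1.26×10^15 m².
From P = σAT⁴, T = (P / σA)^(1/4) = (3.11×10^24 / (5.67×10⁻⁸ × 1.26×10^15))^(1/4).
T = (4.36×10^16)^(1/4) = 14500 K.

T ≈ 14500 K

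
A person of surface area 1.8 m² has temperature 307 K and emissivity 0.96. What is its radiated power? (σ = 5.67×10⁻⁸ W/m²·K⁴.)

Stefan–Boltzmann: P = εσAT⁴ = 0.96 × 5.67×10⁻⁸ × 1.80 × (307)⁴ = 0.96 × 5.67×10⁻⁸ × 1.80 × 8.88×10^9.
P = 870 W.

P ≈ 870 W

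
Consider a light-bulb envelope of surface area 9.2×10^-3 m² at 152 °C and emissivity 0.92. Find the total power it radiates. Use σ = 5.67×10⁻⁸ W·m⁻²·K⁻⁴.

P ≈ 15.7 W

152 °C = 425 K.
P = εσAT⁴ = 0.92 × 5.67×10⁻⁸ × 9.20×10^-3 × (425)⁴ = 0.92 × 5.67×10⁻⁸ × 9.20×10^-3 × 3.26×10^10.
P = 15.7 W.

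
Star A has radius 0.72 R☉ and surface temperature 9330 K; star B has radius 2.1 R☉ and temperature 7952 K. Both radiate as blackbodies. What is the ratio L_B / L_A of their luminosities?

L_B/L_A ≈ 4.49

L = 4πR²σT⁴ ∝ R²T⁴, so L_B/L_A = (2.1/0.72)² × (7952/9330)⁴ = 8.51 × 0.528 = 4.49.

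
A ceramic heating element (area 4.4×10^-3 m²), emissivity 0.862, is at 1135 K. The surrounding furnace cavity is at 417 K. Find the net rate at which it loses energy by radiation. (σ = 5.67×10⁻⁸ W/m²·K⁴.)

Q = εσA(T⁴ − T_s⁴). T⁴ − T_s⁴ = (1135)⁴ − (417)⁴ = 1.66×10^12 − 3.02×10^10 = 1.63×10^12 K⁴.
Q = 0.862 × 5.67×10⁻⁸ × 4.40×10^-3 × 1.63×10^12 = 350 W.

Q ≈ 350 W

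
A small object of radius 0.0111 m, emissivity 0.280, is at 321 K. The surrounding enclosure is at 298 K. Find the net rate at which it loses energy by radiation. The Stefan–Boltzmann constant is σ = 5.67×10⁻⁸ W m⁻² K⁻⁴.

A = 4πr² = 4π × (0.0111)² = 1.55×10^-3 m².
Q = εσA(T⁴ − T_s⁴). T⁴ − T_s⁴ = (321)⁴ − (298)⁴ = 1.06×10^10 − 7.89×10^9 = 2.73×10^9 K⁴.
Q = 0.280 × 5.67×10⁻⁸ × 1.55×10^-3 × 2.73×10^9 = 0.0671 W.

Q ≈ 0.0671 W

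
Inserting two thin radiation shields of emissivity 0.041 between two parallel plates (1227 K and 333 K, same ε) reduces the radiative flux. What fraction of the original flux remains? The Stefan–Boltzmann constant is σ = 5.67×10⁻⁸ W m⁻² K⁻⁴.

With N identical shields there are N+1 = 3 gaps in series, each with the same radiative resistance, so the flux falls to 1/(N+1) of its unshielded value.

ratio ≈ 0.333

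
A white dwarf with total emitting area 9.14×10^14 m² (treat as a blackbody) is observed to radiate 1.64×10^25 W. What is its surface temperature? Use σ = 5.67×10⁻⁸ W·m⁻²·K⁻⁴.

T ≈ 23700 K

From P = σAT⁴, T = (P / σA)^(1/4) = (1.64×10^25 / (5.67×10⁻⁸ × 9.14×10^14))^(1/4).
T = (3.16×10^17)^(1/4) = 23700 K.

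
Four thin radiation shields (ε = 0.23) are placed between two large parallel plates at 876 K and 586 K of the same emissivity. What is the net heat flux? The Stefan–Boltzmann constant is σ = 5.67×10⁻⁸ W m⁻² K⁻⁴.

q ≈ 694 W/m²

Each of the 5 gaps contributes resistance (2/ε − 1) = 2/0.23 − 1 = 7.696; total = 38.48.
q = σ(T₁⁴ − T₂⁴) / 38.48 = 5.67×10⁻⁸ × 4.71×10^11 / 38.48 = 694 W/m².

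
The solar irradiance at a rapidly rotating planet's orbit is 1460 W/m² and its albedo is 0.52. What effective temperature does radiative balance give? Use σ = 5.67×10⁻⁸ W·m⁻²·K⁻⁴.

Power absorbed = (1−a)S·πR²; power emitted = 4πR²σT⁴. Equating and cancelling πR²:
T = ((1−a)S / 4σ)^(1/4) = (701 / (4 × 5.67×10⁻⁸))^(1/4) = (3.09×10^9)^(1/4).
T = 236 K.

T ≈ 236 K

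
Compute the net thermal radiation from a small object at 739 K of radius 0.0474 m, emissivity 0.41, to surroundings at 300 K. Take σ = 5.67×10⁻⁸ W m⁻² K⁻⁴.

Q ≈ 190 W

A = 4πr² = 4π × (0.0474)² = 0.0282 m².
Q = εσA(T⁴ − T_s⁴). T⁴ − T_s⁴ = (739)⁴ − (300)⁴ = 2.98×10^11 − 8.10×10^9 = 2.90×10^11 K⁴.
Q = 0.41 × 5.67×10⁻⁸ × 0.0282 × 2.90×10^11 = 190 W.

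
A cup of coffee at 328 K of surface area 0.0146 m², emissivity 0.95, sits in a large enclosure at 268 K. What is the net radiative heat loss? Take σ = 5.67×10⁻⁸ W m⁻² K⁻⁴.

Q = εσA(T⁴ − T_s⁴). T⁴ − T_s⁴ = (328)⁴ − (268)⁴ = 1.16×10^10 − 5.16×10^9 = 6.42×10^9 K⁴.
Q = 0.95 × 5.67×10⁻⁸ × 0.0146 × 6.42×10^9 = 5.05 W.

Q ≈ 5.05 W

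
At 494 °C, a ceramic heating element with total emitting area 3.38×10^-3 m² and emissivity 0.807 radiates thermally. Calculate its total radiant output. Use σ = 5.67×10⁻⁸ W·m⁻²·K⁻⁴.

494 °C = 767 K.
P = εσAT⁴ = 0.807 × 5.67×10⁻⁸ × 3.38×10^-3 × (767)⁴ = 0.807 × 5.67×10⁻⁸ × 3.38×10^-3 × 3.46×10^11.
P = 53.5 W.

P ≈ 53.5 W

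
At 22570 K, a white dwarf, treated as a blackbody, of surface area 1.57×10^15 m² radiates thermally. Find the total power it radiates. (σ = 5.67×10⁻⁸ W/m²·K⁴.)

P ≈ 2.31×10^25 W

P = σAT⁴ = 5.67×10⁻⁸ × 1.57×10^15 × (22570)⁴ = 5.67×10⁻⁸ × 1.57×10^15 × 2.59×10^17.
P = 2.31×10^25 W.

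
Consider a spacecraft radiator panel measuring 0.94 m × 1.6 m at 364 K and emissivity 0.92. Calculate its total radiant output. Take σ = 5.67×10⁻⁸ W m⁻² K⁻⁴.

A = 0.94 × 1.6 = 1.50 m².
P = εσAT⁴ = 0.92 × 5.67×10⁻⁸ × 1.50 × (364)⁴ = 0.92 × 5.67×10⁻⁸ × 1.50 × 1.76×10^10.
P = 1380 W.

P ≈ 1380 W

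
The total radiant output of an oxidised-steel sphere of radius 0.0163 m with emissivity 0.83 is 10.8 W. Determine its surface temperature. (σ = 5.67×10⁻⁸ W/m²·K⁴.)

A = 4πr² = 4π × (0.0163)² = 3.34×10^-3 m².
From P = εσAT⁴, T = (P / εσA)^(1/4) = (10.8 / (0.83 × 5.67×10⁻⁸ × 3.34×10^-3))^(1/4).
T = (6.87×10^10)^(1/4) = 512 K.

T ≈ 512 K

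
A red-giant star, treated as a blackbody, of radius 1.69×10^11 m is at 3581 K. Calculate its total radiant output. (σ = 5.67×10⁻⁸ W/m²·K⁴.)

P ≈ 3.35×10^30 W

A = 4πr² = 4π × (1.69×10^11)² = 3.59×10^23 m².
P = σAT⁴ = 5.67×10⁻⁸ × 3.59×10^23 × (3581)⁴ = 5.67×10⁻⁸ × 3.59×10^23 × 1.64×10^14.
P = 3.35×10^30 W.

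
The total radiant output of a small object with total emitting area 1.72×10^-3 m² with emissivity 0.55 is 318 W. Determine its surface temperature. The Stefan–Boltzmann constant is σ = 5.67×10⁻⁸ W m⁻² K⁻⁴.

T ≈ 1560 K

From P = εσAT⁴, T = (P / εσA)^(1/4) = (318 / (0.55 × 5.67×10⁻⁸ × 1.72×10^-3))^(1/4).
T = (5.93×10^12)^(1/4) = 1560 K.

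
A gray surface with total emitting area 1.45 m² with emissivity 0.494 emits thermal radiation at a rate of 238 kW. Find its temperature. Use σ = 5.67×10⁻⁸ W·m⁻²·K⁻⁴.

T ≈ 1560 K

From P = εσAT⁴, T = (P / εσA)^(1/4) = (2.38×10^5 / (0.494 × 5.67×10⁻⁸ × 1.45))^(1/4).
T = (5.86×10^12)^(1/4) = 1560 K.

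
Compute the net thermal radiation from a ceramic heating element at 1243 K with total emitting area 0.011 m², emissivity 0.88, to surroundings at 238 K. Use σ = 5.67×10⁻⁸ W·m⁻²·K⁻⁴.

Q = εσA(T⁴ − T_s⁴). T⁴ − T_s⁴ = (1243)⁴ − (238)⁴ = 2.39×10^12 − 3.21×10^9 = 2.38×10^12 K⁴.
Q = 0.88 × 5.67×10⁻⁸ × 0.0110 × 2.38×10^12 = 1310 W.

Q ≈ 1310 W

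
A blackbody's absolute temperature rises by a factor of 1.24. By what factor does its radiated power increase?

P ∝ T⁴, so the power scales as (1.24)⁴ = 2.36.

factor ≈ 2.36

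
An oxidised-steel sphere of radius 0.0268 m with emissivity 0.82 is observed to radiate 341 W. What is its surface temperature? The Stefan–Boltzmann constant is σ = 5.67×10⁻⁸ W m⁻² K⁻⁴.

A = 4πr² = 4π × (0.0268)² = 9.03×10^-3 m².
From P = εσAT⁴, T = (P / εσA)^(1/4) = (341 / (0.82 × 5.67×10⁻⁸ × 9.03×10^-3))^(1/4).
T = (8.13×10^11)^(1/4) = 949 K.

T ≈ 949 K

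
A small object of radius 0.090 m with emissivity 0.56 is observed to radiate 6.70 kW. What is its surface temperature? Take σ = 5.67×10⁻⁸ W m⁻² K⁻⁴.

A = 4πr² = 4π × (0.090)² = 0.102 m².
From P = εσAT⁴, T = (P / εσA)^(1/4) = (6700 / (0.56 × 5.67×10⁻⁸ × 0.102))^(1/4).
T = (2.07×10^12)^(1/4) = 1200 K.

T ≈ 1200 K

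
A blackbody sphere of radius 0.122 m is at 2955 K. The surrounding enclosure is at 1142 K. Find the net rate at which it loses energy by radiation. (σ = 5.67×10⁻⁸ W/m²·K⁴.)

A = 4πr² = 4π × (0.122)² = 0.187 m².
Q = σA(T⁴ − T_s⁴). T⁴ − T_s⁴ = (2955)⁴ − (1142)⁴ = 7.62×10^13 − 1.70×10^12 = 7.45×10^13 K⁴.
Q = 5.67×10⁻⁸ × 0.187 × 7.45×10^13 = 7.91×10^5 W.

Q ≈ 7.91×10^5 W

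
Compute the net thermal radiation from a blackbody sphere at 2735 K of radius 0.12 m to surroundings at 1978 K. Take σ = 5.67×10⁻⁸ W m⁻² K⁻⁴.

A = 4πr² = 4π × (0.12)² = 0.181 m².
Q = σA(T⁴ − T_s⁴). T⁴ − T_s⁴ = (2735)⁴ − (1978)⁴ = 5.60×10^13 − 1.53×10^13 = 4.06×10^13 K⁴.
Q = 5.67×10⁻⁸ × 0.181 × 4.06×10^13 = 4.17×10^5 W.

Q ≈ 4.17×10^5 W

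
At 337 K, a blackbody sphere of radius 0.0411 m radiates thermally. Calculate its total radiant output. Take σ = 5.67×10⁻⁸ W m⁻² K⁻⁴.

P ≈ 15.5 W

A = 4πr² = 4π × (0.0411)² = 0.0212 m².
P = σAT⁴ = 5.67×10⁻⁸ × 0.0212 × (337)⁴ = 5.67×10⁻⁸ × 0.0212 × 1.29×10^10.
P = 15.5 W.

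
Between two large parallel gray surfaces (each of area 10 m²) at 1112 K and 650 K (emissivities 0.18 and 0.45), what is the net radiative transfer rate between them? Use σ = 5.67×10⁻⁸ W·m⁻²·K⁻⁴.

Q ≈ 1.13×10^5 W

For two large parallel gray plates, q = σ(T₁⁴ − T₂⁴) / (1/ε₁ + 1/ε₂ − 1).
1/ε₁ + 1/ε₂ − 1 = 1/0.18 + 1/0.45 − 1 = 6.778.
T₁⁴ − T₂⁴ = 1.53×10^12 − 1.79×10^11 = 1.35×10^12 K⁴.
q = 5.67×10⁻⁸ × 1.35×10^12 / 6.778 = 11300 W/m².
Q = q·A = 11300 × 10 = 1.13×10^5 W.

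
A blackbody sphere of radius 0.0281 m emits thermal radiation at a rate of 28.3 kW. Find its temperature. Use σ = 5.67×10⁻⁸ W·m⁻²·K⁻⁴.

T ≈ 2660 K

A = 4πr² = 4π × (0.0281)² = 9.92×10^-3 m².
From P = σAT⁴, T = (P / σA)^(1/4) = (28300 / (5.67×10⁻⁸ × 9.92×10^-3))^(1/4).
T = (5.03×10^13)^(1/4) = 2660 K.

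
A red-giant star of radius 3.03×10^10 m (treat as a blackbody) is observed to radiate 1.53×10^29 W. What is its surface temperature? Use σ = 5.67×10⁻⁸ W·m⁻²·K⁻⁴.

A = 4πr² = 4π × (3.03×10^10)² = 1.15×10^22 m².
From P = σAT⁴, T = (P / σA)^(1/4) = (1.53×10^29 / (5.67×10⁻⁸ × 1.15×10^22))^(1/4).
T = (2.34×10^14)^(1/4) = 3910 K.

T ≈ 3910 K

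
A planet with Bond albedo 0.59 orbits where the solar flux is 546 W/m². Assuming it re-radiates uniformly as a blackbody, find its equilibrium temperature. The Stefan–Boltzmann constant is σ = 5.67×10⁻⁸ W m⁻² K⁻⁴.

Power absorbed = (1−a)S·πR²; power emitted = 4πR²σT⁴. Equating and cancelling πR²:
T = ((1−a)S / 4σ)^(1/4) = (224 / (4 × 5.67×10⁻⁸))^(1/4) = (9.87×10^8)^(1/4).
T = 177 K.

T ≈ 177 K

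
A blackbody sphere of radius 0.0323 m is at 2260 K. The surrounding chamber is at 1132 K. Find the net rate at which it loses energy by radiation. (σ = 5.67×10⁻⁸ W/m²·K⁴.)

Q ≈ 18200 W

A = 4πr² = 4π × (0.0323)² = 0.0131 m².
Q = σA(T⁴ − T_s⁴). T⁴ − T_s⁴ = (2260)⁴ − (1132)⁴ = 2.61×10^13 − 1.64×10^12 = 2.44×10^13 K⁴.
Q = 5.67×10⁻⁸ × 0.0131 × 2.44×10^13 = 18200 W.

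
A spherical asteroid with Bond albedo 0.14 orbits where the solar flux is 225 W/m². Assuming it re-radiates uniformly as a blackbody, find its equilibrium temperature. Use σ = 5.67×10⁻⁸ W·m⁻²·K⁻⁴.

Power absorbed = (1−a)S·πR²; power emitted = 4πR²σT⁴. Equating and cancelling πR²:
T = ((1−a)S / 4σ)^(1/4) = (194 / (4 × 5.67×10⁻⁸))^(1/4) = (8.53×10^8)^(1/4).
T = 171 K.

T ≈ 171 K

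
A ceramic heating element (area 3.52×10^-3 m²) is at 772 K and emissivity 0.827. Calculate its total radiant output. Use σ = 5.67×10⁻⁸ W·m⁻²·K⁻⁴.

P ≈ 58.6 W

P = εσAT⁴ = 0.827 × 5.67×10⁻⁸ × 3.52×10^-3 × (772)⁴ = 0.827 × 5.67×10⁻⁸ × 3.52×10^-3 × 3.55×10^11.
P = 58.6 W.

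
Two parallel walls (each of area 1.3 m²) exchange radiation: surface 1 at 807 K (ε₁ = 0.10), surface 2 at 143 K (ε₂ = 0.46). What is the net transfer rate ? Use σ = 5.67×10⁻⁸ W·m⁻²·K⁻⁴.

For two large parallel gray plates, q = σ(T₁⁴ − T₂⁴) / (1/ε₁ + 1/ε₂ − 1).
1/ε₁ + 1/ε₂ − 1 = 1/0.10 + 1/0.46 − 1 = 11.17.
T₁⁴ − T₂⁴ = 4.24×10^11 − 4.18×10^8 = 4.24×10^11 K⁴.
q = 5.67×10⁻⁸ × 4.24×10^11 / 11.17 = 2150 W/m².
Q = q·A = 2150 × 1.3 = 2800 W.

Q ≈ 2800 W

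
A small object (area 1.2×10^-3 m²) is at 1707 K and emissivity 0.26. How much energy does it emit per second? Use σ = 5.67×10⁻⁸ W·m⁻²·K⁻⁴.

P ≈ 150 W

P = εσAT⁴ = 0.26 × 5.67×10⁻⁸ × 1.20×10^-3 × (1707)⁴ = 0.26 × 5.67×10⁻⁸ × 1.20×10^-3 × 8.49×10^12.
P = 150 W.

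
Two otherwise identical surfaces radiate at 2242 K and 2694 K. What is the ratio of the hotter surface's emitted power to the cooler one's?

P ∝ T⁴, so the ratio is (2694/2242)⁴ = (1.202)⁴ = 2.08.

ratio ≈ 2.08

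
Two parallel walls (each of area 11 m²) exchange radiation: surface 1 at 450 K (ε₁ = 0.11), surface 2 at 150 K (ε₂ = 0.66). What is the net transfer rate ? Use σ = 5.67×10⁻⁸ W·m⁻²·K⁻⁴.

For two large parallel gray plates, q = σ(T₁⁴ − T₂⁴) / (1/ε₁ + 1/ε₂ − 1).
1/ε₁ + 1/ε₂ − 1 = 1/0.11 + 1/0.66 − 1 = 9.606.
T₁⁴ − T₂⁴ = 4.10×10^10 − 5.06×10^8 = 4.05×10^10 K⁴.
q = 5.67×10⁻⁸ × 4.05×10^10 / 9.606 = 239 W/m².
Q = q·A = 239 × 11 = 2630 W.

Q ≈ 2630 W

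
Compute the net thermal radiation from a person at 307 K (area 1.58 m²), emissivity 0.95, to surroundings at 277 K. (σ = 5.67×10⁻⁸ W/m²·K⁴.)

Q ≈ 255 W

Q = εσA(T⁴ − T_s⁴). T⁴ − T_s⁴ = (307)⁴ − (277)⁴ = 8.88×10^9 − 5.89×10^9 = 3.00×10^9 K⁴.
Q = 0.95 × 5.67×10⁻⁸ × 1.58 × 3.00×10^9 = 255 W.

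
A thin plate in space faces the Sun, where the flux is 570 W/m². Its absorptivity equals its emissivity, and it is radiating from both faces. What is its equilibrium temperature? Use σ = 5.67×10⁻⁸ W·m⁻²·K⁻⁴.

Absorbed flux αS = emitted flux 2εσT⁴ per unit area; with α = ε this gives T = (S/2σ)^(1/4).
T = (570 / (2 × 5.67×10⁻⁸))^(1/4) = (5.03×10^9)^(1/4).
T = 266 K.

T ≈ 266 K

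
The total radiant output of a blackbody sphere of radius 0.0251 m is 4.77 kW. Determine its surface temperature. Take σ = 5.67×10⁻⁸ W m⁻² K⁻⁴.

T ≈ 1810 K

A = 4πr² = 4π × (0.0251)² = 7.92×10^-3 m².
From P = σAT⁴, T = (P / σA)^(1/4) = (4770 / (5.67×10⁻⁸ × 7.92×10^-3))^(1/4).
T = (1.06×10^13)^(1/4) = 1810 K.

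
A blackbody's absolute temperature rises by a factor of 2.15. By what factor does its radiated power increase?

factor ≈ 21.4

P ∝ T⁴, so the power scales as (2.15)⁴ = 21.4.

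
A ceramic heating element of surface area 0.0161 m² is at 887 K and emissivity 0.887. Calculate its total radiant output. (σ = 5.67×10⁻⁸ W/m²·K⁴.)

P ≈ 501 W

Stefan–Boltzmann: P = εσAT⁴ = 0.887 × 5.67×10⁻⁸ × 0.0161 × (887)⁴ = 0.887 × 5.67×10⁻⁸ × 0.0161 × 6.19×10^11.
P = 501 W.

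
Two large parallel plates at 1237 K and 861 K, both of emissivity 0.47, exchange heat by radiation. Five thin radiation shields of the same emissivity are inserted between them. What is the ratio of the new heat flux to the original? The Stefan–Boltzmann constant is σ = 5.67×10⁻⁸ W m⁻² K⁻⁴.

ratio ≈ 0.167

With N identical shields there are N+1 = 6 gaps in series, each with the same radiative resistance, so the flux falls to 1/(N+1) of its unshielded value.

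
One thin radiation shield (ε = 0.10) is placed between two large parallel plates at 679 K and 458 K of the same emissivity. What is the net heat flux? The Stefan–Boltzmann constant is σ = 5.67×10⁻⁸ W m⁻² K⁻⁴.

Each of the 2 gaps contributes resistance (2/ε − 1) = 2/0.10 − 1 = 19.00; total = 38.00.
q = σ(T₁⁴ − T₂⁴) / 38.00 = 5.67×10⁻⁸ × 1.69×10^11 / 38.00 = 252 W/m².

q ≈ 252 W/m²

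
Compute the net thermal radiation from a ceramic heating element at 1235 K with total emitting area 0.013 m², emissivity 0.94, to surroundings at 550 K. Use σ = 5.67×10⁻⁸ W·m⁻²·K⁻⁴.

Q = εσA(T⁴ − T_s⁴). T⁴ − T_s⁴ = (1235)⁴ − (550)⁴ = 2.33×10^12 − 9.15×10^10 = 2.23×10^12 K⁴.
Q = 0.94 × 5.67×10⁻⁸ × 0.0130 × 2.23×10^12 = 1550 W.

Q ≈ 1550 W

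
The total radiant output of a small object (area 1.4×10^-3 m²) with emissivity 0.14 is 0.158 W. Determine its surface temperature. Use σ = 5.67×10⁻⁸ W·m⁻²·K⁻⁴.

From P = εσAT⁴, T = (P / εσA)^(1/4) = (0.158 / (0.14 × 5.67×10⁻⁸ × 1.40×10^-3))^(1/4).
T = (1.42×10^10)^(1/4) = 345 K.

T ≈ 345 K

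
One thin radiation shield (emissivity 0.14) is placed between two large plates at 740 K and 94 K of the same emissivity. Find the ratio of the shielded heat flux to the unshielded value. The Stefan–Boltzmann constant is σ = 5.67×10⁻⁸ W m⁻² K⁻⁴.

ratio ≈ 0.500

With N identical shields there are N+1 = 2 gaps in series, each with the same radiative resistance, so the flux falls to 1/(N+1) of its unshielded value.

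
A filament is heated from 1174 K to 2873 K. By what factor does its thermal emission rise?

ratio ≈ 35.9

P ∝ T⁴, so the ratio is (2873/1174)⁴ = (2.447)⁴ = 35.9.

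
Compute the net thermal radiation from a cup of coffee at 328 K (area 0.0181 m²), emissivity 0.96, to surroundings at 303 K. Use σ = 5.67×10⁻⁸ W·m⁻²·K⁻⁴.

Q ≈ 3.10 W

Q = εσA(T⁴ − T_s⁴). T⁴ − T_s⁴ = (328)⁴ − (303)⁴ = 1.16×10^10 − 8.43×10^9 = 3.15×10^9 K⁴.
Q = 0.96 × 5.67×10⁻⁸ × 0.0181 × 3.15×10^9 = 3.10 W.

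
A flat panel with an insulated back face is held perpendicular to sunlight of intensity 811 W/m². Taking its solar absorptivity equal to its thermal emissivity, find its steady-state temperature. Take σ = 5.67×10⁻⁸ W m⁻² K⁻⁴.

Absorbed flux αS = emitted flux εσT⁴ (one radiating face); with α = ε, T = (S/σ)^(1/4).
T = (811 / 5.67×10⁻⁸)^(1/4) = (1.43×10^10)^(1/4).
T = 346 K.

T ≈ 346 K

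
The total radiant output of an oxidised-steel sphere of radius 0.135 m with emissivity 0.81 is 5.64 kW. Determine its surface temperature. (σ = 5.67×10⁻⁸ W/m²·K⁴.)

A = 4πr² = 4π × (0.135)² = 0.229 m².
From P = εσAT⁴, T = (P / εσA)^(1/4) = (5640 / (0.81 × 5.67×10⁻⁸ × 0.229))^(1/4).
T = (5.36×10^11)^(1/4) = 856 K.

T ≈ 856 K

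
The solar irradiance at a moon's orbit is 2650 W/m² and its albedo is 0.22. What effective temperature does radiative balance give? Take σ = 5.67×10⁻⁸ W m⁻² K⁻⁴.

Power absorbed = (1−a)S·πR²; power emitted = 4πR²σT⁴. Equating and cancelling πR²:
T = ((1−a)S / 4σ)^(1/4) = (2070 / (4 × 5.67×10⁻⁸))^(1/4) = (9.11×10^9)^(1/4).
T = 309 K.

T ≈ 309 K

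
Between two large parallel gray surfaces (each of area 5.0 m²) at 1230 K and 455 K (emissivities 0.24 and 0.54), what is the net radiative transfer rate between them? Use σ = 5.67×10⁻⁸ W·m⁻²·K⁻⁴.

For two large parallel gray plates, q = σ(T₁⁴ − T₂⁴) / (1/ε₁ + 1/ε₂ − 1).
1/ε₁ + 1/ε₂ − 1 = 1/0.24 + 1/0.54 − 1 = 5.019.
T₁⁴ − T₂⁴ = 2.29×10^12 − 4.29×10^10 = 2.25×10^12 K⁴.
q = 5.67×10⁻⁸ × 2.25×10^12 / 5.019 = 25400 W/m².
Q = q·A = 25400 × 5.0 = 1.27×10^5 W.

Q ≈ 1.27×10^5 W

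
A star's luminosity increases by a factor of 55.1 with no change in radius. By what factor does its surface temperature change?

factor ≈ 2.72

P ∝ T⁴ ⇒ T ∝ P^(1/4), so T scales by (55.1)^(1/4) = 2.72.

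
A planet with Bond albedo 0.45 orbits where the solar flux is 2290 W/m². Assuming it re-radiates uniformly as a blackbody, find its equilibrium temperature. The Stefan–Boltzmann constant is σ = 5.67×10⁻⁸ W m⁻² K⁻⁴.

T ≈ 273 K

Power absorbed = (1−a)S·πR²; power emitted = 4πR²σT⁴. Equating and cancelling πR²:
T = ((1−a)S / 4σ)^(1/4) = (1260 / (4 × 5.67×10⁻⁸))^(1/4) = (5.55×10^9)^(1/4).
T = 273 K.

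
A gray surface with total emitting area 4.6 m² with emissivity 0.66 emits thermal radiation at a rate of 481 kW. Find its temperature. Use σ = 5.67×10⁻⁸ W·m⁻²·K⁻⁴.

T ≈ 1290 K

From P = εσAT⁴, T = (P / εσA)^(1/4) = (4.81×10^5 / (0.66 × 5.67×10⁻⁸ × 4.60))^(1/4).
T = (2.79×10^12)^(1/4) = 1290 K.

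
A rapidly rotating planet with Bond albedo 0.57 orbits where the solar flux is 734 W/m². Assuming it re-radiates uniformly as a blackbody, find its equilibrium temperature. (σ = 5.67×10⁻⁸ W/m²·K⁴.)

T ≈ 193 K

Power absorbed = (1−a)S·πR²; power emitted = 4πR²σT⁴. Equating and cancelling πR²:
T = ((1−a)S / 4σ)^(1/4) = (316 / (4 × 5.67×10⁻⁸))^(1/4) = (1.39×10^9)^(1/4).
T = 193 K.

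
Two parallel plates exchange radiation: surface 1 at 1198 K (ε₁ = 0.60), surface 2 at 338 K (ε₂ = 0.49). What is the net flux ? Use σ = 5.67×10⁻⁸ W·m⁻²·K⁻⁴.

For two large parallel gray plates, q = σ(T₁⁴ − T₂⁴) / (1/ε₁ + 1/ε₂ − 1).
1/ε₁ + 1/ε₂ − 1 = 1/0.60 + 1/0.49 − 1 = 2.707.
T₁⁴ − T₂⁴ = 2.06×10^12 − 1.31×10^10 = 2.05×10^12 K⁴.
q = 5.67×10⁻⁸ × 2.05×10^12 / 2.707 = 42900 W/m².

q ≈ 42900 W/m²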